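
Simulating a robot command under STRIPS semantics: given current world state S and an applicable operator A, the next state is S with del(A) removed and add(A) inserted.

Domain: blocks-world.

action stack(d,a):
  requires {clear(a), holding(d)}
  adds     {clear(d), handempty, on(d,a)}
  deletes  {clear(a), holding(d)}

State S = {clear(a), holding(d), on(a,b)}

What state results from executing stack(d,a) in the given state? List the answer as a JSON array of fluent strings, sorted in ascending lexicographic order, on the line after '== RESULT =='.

Compute (S \ del) ∪ add:
  pre ⊆ S: {clear(a), holding(d)} ⊆ S  — applicable
  S \ del = {on(a,b)}
  ∪ add   = {clear(d), handempty, on(a,b), on(d,a)}

== RESULT ==
["clear(d)", "handempty", "on(a,b)", "on(d,a)"]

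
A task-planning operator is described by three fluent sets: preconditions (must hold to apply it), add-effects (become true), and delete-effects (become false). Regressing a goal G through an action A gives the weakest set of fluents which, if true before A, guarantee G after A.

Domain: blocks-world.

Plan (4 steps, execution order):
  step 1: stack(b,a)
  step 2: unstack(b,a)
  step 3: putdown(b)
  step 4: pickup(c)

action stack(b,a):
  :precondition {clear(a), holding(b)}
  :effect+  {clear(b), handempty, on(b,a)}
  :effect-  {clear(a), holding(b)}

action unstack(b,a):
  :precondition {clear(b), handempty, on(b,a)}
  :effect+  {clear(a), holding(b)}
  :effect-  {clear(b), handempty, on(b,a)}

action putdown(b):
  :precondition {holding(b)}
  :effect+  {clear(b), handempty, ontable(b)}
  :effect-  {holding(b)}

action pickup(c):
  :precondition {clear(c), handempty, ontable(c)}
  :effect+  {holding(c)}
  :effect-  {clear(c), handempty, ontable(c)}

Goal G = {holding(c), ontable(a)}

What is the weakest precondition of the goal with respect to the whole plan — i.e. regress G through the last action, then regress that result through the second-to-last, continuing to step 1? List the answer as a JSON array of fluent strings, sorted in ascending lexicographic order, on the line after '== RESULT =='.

Regress step by step:
  through step 4 (pickup(c)): drop {holding(c)}, keep {ontable(a)}, require {clear(c), handempty, ontable(c)}
    → {clear(c), handempty, ontable(a), ontable(c)}
  through step 3 (putdown(b)): drop {handempty}, keep {clear(c), ontable(a), ontable(c)}, require {holding(b)}
    → {clear(c), holding(b), ontable(a), ontable(c)}
  through step 2 (unstack(b,a)): drop {holding(b)}, keep {clear(c), ontable(a), ontable(c)}, require {clear(b), handempty, on(b,a)}
    → {clear(b), clear(c), handempty, on(b,a), ontable(a), ontable(c)}
  through step 1 (stack(b,a)): drop {clear(b), handempty, on(b,a)}, keep {clear(c), ontable(a), ontable(c)}, require {clear(a), holding(b)}
    → {clear(a), clear(c), holding(b), ontable(a), ontable(c)}

== RESULT ==
["clear(a)", "clear(c)", "holding(b)", "ontable(a)", "ontable(c)"]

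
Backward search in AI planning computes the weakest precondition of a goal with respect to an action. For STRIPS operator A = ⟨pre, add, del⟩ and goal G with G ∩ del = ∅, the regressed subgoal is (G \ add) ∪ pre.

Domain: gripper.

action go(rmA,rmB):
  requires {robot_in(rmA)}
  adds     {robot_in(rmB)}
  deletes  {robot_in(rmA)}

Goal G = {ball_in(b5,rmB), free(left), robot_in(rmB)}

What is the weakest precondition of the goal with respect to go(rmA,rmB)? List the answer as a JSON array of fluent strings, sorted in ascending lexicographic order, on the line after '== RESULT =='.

Regress:
  G ∩ del = {}  (empty — regression defined)
  G \ add = {ball_in(b5,rmB), free(left), robot_in(rmB)} \ {robot_in(rmB)} = {ball_in(b5,rmB), free(left)}
  ∪ pre   = {ball_in(b5,rmB), free(left)} ∪ {robot_in(rmA)}
          = {ball_in(b5,rmB), free(left), robot_in(rmA)}

== RESULT ==
["ball_in(b5,rmB)", "free(left)", "robot_in(rmA)"]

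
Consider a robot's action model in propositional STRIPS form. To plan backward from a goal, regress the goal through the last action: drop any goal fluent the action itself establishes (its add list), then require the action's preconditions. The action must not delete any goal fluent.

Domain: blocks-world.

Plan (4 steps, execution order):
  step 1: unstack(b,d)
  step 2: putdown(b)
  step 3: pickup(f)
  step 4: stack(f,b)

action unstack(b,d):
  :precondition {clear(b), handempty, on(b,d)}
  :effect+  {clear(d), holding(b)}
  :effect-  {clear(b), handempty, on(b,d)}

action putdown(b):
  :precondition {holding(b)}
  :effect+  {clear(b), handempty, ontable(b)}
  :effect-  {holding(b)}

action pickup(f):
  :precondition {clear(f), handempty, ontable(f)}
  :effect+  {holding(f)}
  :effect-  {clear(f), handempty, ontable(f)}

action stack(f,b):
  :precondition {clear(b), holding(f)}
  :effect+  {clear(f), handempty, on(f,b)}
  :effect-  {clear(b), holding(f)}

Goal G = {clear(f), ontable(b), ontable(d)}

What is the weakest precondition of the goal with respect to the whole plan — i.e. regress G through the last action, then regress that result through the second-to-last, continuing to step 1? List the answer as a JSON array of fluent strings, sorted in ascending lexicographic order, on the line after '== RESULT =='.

Work backward from the goal:
  through step 4 (stack(f,b)): drop {clear(f)}, keep {ontable(b), ontable(d)}, require {clear(b), holding(f)}
    → {clear(b), holding(f), ontable(b), ontable(d)}
  through step 3 (pickup(f)): drop {holding(f)}, keep {clear(b), ontable(b), ontable(d)}, require {clear(f), handempty, ontable(f)}
    → {clear(b), clear(f), handempty, ontable(b), ontable(d), ontable(f)}
  through step 2 (putdown(b)): drop {clear(b), handempty, ontable(b)}, keep {clear(f), ontable(d), ontable(f)}, require {holding(b)}
    → {clear(f), holding(b), ontable(d), ontable(f)}
  through step 1 (unstack(b,d)): drop {holding(b)}, keep {clear(f), ontable(d), ontable(f)}, require {clear(b), handempty, on(b,d)}
    → {clear(b), clear(f), handempty, on(b,d), ontable(d), ontable(f)}

== RESULT ==
["clear(b)", "clear(f)", "handempty", "on(b,d)", "ontable(d)", "ontable(f)"]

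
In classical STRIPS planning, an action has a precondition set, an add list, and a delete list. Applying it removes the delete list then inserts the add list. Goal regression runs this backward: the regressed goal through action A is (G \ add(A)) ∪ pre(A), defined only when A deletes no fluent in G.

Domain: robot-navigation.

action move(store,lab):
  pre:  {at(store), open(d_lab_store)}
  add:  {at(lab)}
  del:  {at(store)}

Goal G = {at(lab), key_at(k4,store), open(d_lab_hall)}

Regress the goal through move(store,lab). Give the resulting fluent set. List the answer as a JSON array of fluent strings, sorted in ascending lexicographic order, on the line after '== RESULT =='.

Compute (G \ add) ∪ pre:
  G ∩ del = {}  (empty — regression defined)
  G \ add = {at(lab), key_at(k4,store), open(d_lab_hall)} \ {at(lab)} = {key_at(k4,store), open(d_lab_hall)}
  ∪ pre   = {key_at(k4,store), open(d_lab_hall)} ∪ {at(store), open(d_lab_store)}
          = {at(store), key_at(k4,store), open(d_lab_hall), open(d_lab_store)}

== RESULT ==
["at(store)", "key_at(k4,store)", "open(d_lab_hall)", "open(d_lab_store)"]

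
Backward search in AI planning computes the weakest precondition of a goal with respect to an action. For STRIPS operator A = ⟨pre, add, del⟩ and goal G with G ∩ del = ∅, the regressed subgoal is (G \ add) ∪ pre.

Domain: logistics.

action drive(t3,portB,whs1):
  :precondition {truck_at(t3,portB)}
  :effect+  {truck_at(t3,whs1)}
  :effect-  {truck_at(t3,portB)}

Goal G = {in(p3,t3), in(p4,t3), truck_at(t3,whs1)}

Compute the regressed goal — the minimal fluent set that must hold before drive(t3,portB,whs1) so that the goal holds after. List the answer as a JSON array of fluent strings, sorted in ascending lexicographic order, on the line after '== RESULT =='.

Regress:
  G ∩ del = {}  (empty — regression defined)
  G \ add = {in(p3,t3), in(p4,t3), truck_at(t3,whs1)} \ {truck_at(t3,whs1)} = {in(p3,t3), in(p4,t3)}
  ∪ pre   = {in(p3,t3), in(p4,t3)} ∪ {truck_at(t3,portB)}
          = {in(p3,t3), in(p4,t3), truck_at(t3,portB)}

== RESULT ==
["in(p3,t3)", "in(p4,t3)", "truck_at(t3,portB)"]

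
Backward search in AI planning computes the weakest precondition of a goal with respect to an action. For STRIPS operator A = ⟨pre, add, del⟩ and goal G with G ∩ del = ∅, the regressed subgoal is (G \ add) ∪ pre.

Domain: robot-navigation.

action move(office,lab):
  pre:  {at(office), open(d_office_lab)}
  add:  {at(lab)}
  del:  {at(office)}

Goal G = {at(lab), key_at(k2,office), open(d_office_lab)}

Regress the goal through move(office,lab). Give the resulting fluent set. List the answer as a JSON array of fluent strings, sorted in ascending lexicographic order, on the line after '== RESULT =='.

Compute (G \ add) ∪ pre:
  G ∩ del = {}  (empty — regression defined)
  G \ add = {at(lab), key_at(k2,office), open(d_office_lab)} \ {at(lab)} = {key_at(k2,office), open(d_office_lab)}
  ∪ pre   = {key_at(k2,office), open(d_office_lab)} ∪ {at(office), open(d_office_lab)}
          = {at(office), key_at(k2,office), open(d_office_lab)}

== RESULT ==
["at(office)", "key_at(k2,office)", "open(d_office_lab)"]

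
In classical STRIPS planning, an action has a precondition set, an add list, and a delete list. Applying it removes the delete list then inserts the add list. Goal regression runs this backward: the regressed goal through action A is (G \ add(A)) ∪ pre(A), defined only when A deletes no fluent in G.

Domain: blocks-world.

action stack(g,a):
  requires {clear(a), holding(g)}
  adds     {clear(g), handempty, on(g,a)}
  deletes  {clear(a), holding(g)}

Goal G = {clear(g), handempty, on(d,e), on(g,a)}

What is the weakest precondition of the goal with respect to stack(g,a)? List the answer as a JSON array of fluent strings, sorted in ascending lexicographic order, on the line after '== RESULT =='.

Regress:
  G ∩ del = {}  (empty — regression defined)
  G \ add = {clear(g), handempty, on(d,e), on(g,a)} \ {clear(g), handempty, on(g,a)} = {on(d,e)}
  ∪ pre   = {on(d,e)} ∪ {clear(a), holding(g)}
          = {clear(a), holding(g), on(d,e)}

== RESULT ==
["clear(a)", "holding(g)", "on(d,e)"]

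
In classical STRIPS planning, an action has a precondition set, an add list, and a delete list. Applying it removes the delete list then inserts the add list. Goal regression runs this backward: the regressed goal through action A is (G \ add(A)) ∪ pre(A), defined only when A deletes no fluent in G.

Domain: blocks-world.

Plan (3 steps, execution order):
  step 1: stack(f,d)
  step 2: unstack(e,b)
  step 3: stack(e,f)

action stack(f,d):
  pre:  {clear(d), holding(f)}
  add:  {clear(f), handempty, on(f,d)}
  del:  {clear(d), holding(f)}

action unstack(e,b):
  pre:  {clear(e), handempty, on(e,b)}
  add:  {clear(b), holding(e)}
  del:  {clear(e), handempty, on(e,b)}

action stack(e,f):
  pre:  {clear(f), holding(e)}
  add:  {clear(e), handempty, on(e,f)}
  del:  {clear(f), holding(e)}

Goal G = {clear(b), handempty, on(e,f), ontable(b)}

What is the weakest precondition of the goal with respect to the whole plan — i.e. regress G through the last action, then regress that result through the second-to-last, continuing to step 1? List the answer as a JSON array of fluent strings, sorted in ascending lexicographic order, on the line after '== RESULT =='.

Regress step by step:
  through step 3 (stack(e,f)): drop {handempty, on(e,f)}, keep {clear(b), ontable(b)}, require {clear(f), holding(e)}
    → {clear(b), clear(f), holding(e), ontable(b)}
  through step 2 (unstack(e,b)): drop {clear(b), holding(e)}, keep {clear(f), ontable(b)}, require {clear(e), handempty, on(e,b)}
    → {clear(e), clear(f), handempty, on(e,b), ontable(b)}
  through step 1 (stack(f,d)): drop {clear(f), handempty}, keep {clear(e), on(e,b), ontable(b)}, require {clear(d), holding(f)}
    → {clear(d), clear(e), holding(f), on(e,b), ontable(b)}

== RESULT ==
["clear(d)", "clear(e)", "holding(f)", "on(e,b)", "ontable(b)"]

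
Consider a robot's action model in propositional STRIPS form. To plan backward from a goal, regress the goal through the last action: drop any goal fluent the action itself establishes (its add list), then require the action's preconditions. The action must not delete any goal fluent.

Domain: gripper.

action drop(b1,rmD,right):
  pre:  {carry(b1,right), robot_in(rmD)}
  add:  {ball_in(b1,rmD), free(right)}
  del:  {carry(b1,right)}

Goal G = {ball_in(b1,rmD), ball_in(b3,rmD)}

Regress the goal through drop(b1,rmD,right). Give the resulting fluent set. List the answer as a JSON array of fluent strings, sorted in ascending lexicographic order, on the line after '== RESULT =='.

Regress:
  G ∩ del = {}  (empty — regression defined)
  G \ add = {ball_in(b1,rmD), ball_in(b3,rmD)} \ {ball_in(b1,rmD), free(right)} = {ball_in(b3,rmD)}
  ∪ pre   = {ball_in(b3,rmD)} ∪ {carry(b1,right), robot_in(rmD)}
          = {ball_in(b3,rmD), carry(b1,right), robot_in(rmD)}

== RESULT ==
["ball_in(b3,rmD)", "carry(b1,right)", "robot_in(rmD)"]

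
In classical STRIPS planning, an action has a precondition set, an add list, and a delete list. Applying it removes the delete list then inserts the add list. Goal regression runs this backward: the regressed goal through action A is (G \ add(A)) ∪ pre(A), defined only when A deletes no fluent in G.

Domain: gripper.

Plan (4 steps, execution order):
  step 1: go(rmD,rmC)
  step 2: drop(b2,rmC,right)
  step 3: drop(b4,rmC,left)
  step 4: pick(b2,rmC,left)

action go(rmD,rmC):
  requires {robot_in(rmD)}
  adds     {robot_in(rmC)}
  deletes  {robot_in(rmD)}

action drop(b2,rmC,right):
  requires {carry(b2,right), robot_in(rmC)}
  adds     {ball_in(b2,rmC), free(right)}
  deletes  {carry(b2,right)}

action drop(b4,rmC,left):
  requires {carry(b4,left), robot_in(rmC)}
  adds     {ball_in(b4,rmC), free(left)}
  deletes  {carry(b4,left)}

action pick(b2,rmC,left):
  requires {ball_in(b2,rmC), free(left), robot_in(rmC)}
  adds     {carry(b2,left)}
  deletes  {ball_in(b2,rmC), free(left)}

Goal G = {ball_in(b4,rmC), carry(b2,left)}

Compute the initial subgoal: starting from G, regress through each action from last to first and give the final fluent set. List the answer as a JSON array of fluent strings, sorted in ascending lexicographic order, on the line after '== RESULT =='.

Regress step by step:
  through step 4 (pick(b2,rmC,left)): drop {carry(b2,left)}, keep {ball_in(b4,rmC)}, require {ball_in(b2,rmC), free(left), robot_in(rmC)}
    → {ball_in(b2,rmC), ball_in(b4,rmC), free(left), robot_in(rmC)}
  through step 3 (drop(b4,rmC,left)): drop {ball_in(b4,rmC), free(left)}, keep {ball_in(b2,rmC), robot_in(rmC)}, require {carry(b4,left), robot_in(rmC)}
    → {ball_in(b2,rmC), carry(b4,left), robot_in(rmC)}
  through step 2 (drop(b2,rmC,right)): drop {ball_in(b2,rmC)}, keep {carry(b4,left), robot_in(rmC)}, require {carry(b2,right), robot_in(rmC)}
    → {carry(b2,right), carry(b4,left), robot_in(rmC)}
  through step 1 (go(rmD,rmC)): drop {robot_in(rmC)}, keep {carry(b2,right), carry(b4,left)}, require {robot_in(rmD)}
    → {carry(b2,right), carry(b4,left), robot_in(rmD)}

== RESULT ==
["carry(b2,right)", "carry(b4,left)", "robot_in(rmD)"]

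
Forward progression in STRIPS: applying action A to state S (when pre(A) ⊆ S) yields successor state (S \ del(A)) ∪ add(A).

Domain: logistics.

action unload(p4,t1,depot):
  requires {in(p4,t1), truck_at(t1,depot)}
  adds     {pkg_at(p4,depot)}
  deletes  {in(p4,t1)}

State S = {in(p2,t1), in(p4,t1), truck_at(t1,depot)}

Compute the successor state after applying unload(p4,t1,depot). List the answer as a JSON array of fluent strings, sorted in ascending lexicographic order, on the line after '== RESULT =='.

Compute (S \ del) ∪ add:
  pre ⊆ S: {in(p4,t1), truck_at(t1,depot)} ⊆ S  — applicable
  S \ del = {in(p2,t1), truck_at(t1,depot)}
  ∪ add   = {in(p2,t1), pkg_at(p4,depot), truck_at(t1,depot)}

== RESULT ==
["in(p2,t1)", "pkg_at(p4,depot)", "truck_at(t1,depot)"]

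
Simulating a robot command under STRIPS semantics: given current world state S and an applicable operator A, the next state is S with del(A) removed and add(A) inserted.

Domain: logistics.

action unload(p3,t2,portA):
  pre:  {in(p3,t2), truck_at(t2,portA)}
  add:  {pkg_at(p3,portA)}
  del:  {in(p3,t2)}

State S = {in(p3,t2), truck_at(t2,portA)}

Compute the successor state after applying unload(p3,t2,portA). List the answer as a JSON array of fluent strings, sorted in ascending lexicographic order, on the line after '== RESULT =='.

Compute (S \ del) ∪ add:
  pre ⊆ S: {in(p3,t2), truck_at(t2,portA)} ⊆ S  — applicable
  S \ del = {truck_at(t2,portA)}
  ∪ add   = {pkg_at(p3,portA), truck_at(t2,portA)}

== RESULT ==
["pkg_at(p3,portA)", "truck_at(t2,portA)"]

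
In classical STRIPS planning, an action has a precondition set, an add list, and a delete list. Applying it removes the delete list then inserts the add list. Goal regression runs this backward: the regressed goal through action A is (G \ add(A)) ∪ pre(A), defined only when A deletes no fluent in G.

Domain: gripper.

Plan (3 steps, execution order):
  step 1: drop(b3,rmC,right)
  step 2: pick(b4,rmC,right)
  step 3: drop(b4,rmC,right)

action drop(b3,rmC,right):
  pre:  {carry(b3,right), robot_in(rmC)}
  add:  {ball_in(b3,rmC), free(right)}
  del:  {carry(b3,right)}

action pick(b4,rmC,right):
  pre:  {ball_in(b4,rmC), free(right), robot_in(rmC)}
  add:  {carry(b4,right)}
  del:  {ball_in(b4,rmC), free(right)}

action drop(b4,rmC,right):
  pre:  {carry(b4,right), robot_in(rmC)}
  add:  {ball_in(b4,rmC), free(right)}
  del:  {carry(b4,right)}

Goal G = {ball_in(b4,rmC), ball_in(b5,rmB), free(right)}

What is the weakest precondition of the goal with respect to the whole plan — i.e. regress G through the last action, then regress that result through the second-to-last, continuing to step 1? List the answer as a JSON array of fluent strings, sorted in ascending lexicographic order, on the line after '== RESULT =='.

Work backward from the goal:
  through step 3 (drop(b4,rmC,right)): drop {ball_in(b4,rmC), free(right)}, keep {ball_in(b5,rmB)}, require {carry(b4,right), robot_in(rmC)}
    → {ball_in(b5,rmB), carry(b4,right), robot_in(rmC)}
  through step 2 (pick(b4,rmC,right)): drop {carry(b4,right)}, keep {ball_in(b5,rmB), robot_in(rmC)}, require {ball_in(b4,rmC), free(right), robot_in(rmC)}
    → {ball_in(b4,rmC), ball_in(b5,rmB), free(right), robot_in(rmC)}
  through step 1 (drop(b3,rmC,right)): drop {free(right)}, keep {ball_in(b4,rmC), ball_in(b5,rmB), robot_in(rmC)}, require {carry(b3,right), robot_in(rmC)}
    → {ball_in(b4,rmC), ball_in(b5,rmB), carry(b3,right), robot_in(rmC)}

== RESULT ==
["ball_in(b4,rmC)", "ball_in(b5,rmB)", "carry(b3,right)", "robot_in(rmC)"]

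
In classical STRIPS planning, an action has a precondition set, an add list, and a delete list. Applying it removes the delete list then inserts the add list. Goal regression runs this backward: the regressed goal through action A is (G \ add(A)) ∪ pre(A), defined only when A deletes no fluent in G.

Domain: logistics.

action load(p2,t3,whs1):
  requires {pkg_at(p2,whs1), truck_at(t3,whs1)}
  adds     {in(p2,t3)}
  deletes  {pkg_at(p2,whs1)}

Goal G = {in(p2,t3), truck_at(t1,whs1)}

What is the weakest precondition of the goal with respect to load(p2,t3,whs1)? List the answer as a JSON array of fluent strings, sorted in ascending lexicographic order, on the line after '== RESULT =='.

Compute (G \ add) ∪ pre:
  G ∩ del = {}  (empty — regression defined)
  G \ add = {in(p2,t3), truck_at(t1,whs1)} \ {in(p2,t3)} = {truck_at(t1,whs1)}
  ∪ pre   = {truck_at(t1,whs1)} ∪ {pkg_at(p2,whs1), truck_at(t3,whs1)}
          = {pkg_at(p2,whs1), truck_at(t1,whs1), truck_at(t3,whs1)}

== RESULT ==
["pkg_at(p2,whs1)", "truck_at(t1,whs1)", "truck_at(t3,whs1)"]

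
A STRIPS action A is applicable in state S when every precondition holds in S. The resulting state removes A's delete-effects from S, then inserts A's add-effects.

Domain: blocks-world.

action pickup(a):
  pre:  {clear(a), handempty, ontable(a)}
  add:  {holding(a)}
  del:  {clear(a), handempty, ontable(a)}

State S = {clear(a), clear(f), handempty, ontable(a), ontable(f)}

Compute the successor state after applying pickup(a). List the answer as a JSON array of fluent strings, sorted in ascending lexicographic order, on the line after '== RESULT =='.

Compute (S \ del) ∪ add:
  pre ⊆ S: {clear(a), handempty, ontable(a)} ⊆ S  — applicable
  S \ del = {clear(f), ontable(f)}
  ∪ add   = {clear(f), holding(a), ontable(f)}

== RESULT ==
["clear(f)", "holding(a)", "ontable(f)"]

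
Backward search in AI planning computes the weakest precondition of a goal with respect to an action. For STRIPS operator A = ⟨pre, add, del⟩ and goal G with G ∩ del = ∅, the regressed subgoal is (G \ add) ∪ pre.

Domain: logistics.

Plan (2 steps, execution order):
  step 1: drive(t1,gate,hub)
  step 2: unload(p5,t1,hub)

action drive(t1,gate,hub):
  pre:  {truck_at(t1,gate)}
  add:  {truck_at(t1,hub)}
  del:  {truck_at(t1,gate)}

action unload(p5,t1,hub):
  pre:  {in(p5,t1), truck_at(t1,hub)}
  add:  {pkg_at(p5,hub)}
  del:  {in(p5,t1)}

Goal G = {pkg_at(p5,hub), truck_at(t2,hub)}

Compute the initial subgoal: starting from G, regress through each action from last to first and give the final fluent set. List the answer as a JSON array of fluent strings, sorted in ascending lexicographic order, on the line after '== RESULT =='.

Regress step by step:
  through step 2 (unload(p5,t1,hub)): drop {pkg_at(p5,hub)}, keep {truck_at(t2,hub)}, require {in(p5,t1), truck_at(t1,hub)}
    → {in(p5,t1), truck_at(t1,hub), truck_at(t2,hub)}
  through step 1 (drive(t1,gate,hub)): drop {truck_at(t1,hub)}, keep {in(p5,t1), truck_at(t2,hub)}, require {truck_at(t1,gate)}
    → {in(p5,t1), truck_at(t1,gate), truck_at(t2,hub)}

== RESULT ==
["in(p5,t1)", "truck_at(t1,gate)", "truck_at(t2,hub)"]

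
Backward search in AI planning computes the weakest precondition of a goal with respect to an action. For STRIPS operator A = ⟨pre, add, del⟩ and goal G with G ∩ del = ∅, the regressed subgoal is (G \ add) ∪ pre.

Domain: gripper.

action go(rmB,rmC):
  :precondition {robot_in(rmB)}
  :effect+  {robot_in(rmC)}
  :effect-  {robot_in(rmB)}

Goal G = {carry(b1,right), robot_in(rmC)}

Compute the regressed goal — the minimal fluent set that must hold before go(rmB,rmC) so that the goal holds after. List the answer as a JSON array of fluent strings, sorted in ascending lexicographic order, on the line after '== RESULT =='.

Regress:
  G ∩ del = {}  (empty — regression defined)
  G \ add = {carry(b1,right), robot_in(rmC)} \ {robot_in(rmC)} = {carry(b1,right)}
  ∪ pre   = {carry(b1,right)} ∪ {robot_in(rmB)}
          = {carry(b1,right), robot_in(rmB)}

== RESULT ==
["carry(b1,right)", "robot_in(rmB)"]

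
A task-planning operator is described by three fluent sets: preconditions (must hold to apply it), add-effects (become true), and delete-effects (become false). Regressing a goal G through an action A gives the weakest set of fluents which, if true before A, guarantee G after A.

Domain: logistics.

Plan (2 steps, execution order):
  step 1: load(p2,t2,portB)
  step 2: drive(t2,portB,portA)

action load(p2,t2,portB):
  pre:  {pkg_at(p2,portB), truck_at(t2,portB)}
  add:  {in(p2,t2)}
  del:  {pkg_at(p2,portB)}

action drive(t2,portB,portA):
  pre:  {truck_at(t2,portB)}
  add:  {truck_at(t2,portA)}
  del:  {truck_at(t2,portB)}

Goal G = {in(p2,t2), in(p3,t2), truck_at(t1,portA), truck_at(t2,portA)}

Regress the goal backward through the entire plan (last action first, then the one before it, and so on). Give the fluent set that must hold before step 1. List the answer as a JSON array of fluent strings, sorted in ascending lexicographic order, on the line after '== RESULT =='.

Regress step by step:
  through step 2 (drive(t2,portB,portA)): drop {truck_at(t2,portA)}, keep {in(p2,t2), in(p3,t2), truck_at(t1,portA)}, require {truck_at(t2,portB)}
    → {in(p2,t2), in(p3,t2), truck_at(t1,portA), truck_at(t2,portB)}
  through step 1 (load(p2,t2,portB)): drop {in(p2,t2)}, keep {in(p3,t2), truck_at(t1,portA), truck_at(t2,portB)}, require {pkg_at(p2,portB), truck_at(t2,portB)}
    → {in(p3,t2), pkg_at(p2,portB), truck_at(t1,portA), truck_at(t2,portB)}

== RESULT ==
["in(p3,t2)", "pkg_at(p2,portB)", "truck_at(t1,portA)", "truck_at(t2,portB)"]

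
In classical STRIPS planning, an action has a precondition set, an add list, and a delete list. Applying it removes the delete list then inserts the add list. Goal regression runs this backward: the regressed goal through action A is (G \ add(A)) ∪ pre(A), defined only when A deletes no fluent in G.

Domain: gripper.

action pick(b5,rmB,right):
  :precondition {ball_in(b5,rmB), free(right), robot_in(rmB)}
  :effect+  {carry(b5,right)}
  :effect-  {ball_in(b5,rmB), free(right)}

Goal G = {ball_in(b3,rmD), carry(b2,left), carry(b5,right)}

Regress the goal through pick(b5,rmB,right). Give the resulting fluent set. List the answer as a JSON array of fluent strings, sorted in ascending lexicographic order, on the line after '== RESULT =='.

Regress:
  G ∩ del = {}  (empty — regression defined)
  G \ add = {ball_in(b3,rmD), carry(b2,left), carry(b5,right)} \ {carry(b5,right)} = {ball_in(b3,rmD), carry(b2,left)}
  ∪ pre   = {ball_in(b3,rmD), carry(b2,left)} ∪ {ball_in(b5,rmB), free(right), robot_in(rmB)}
          = {ball_in(b3,rmD), ball_in(b5,rmB), carry(b2,left), free(right), robot_in(rmB)}

== RESULT ==
["ball_in(b3,rmD)", "ball_in(b5,rmB)", "carry(b2,left)", "free(right)", "robot_in(rmB)"]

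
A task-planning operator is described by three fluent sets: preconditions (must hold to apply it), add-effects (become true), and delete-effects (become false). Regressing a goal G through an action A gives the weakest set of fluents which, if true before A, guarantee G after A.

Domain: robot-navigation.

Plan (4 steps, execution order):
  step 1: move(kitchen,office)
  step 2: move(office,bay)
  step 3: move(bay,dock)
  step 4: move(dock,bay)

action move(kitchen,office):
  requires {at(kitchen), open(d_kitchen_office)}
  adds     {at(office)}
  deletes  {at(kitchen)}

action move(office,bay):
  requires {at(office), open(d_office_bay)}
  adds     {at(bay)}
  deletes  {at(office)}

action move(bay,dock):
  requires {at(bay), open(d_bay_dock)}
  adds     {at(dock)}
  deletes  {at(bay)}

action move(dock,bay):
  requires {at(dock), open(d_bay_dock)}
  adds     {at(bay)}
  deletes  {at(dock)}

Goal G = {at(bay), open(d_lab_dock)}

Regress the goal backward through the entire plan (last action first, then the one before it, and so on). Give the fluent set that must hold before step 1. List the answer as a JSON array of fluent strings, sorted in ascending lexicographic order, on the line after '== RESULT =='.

Work backward from the goal:
  through step 4 (move(dock,bay)): drop {at(bay)}, keep {open(d_lab_dock)}, require {at(dock), open(d_bay_dock)}
    → {at(dock), open(d_bay_dock), open(d_lab_dock)}
  through step 3 (move(bay,dock)): drop {at(dock)}, keep {open(d_bay_dock), open(d_lab_dock)}, require {at(bay), open(d_bay_dock)}
    → {at(bay), open(d_bay_dock), open(d_lab_dock)}
  through step 2 (move(office,bay)): drop {at(bay)}, keep {open(d_bay_dock), open(d_lab_dock)}, require {at(office), open(d_office_bay)}
    → {at(office), open(d_bay_dock), open(d_lab_dock), open(d_office_bay)}
  through step 1 (move(kitchen,office)): drop {at(office)}, keep {open(d_bay_dock), open(d_lab_dock), open(d_office_bay)}, require {at(kitchen), open(d_kitchen_office)}
    → {at(kitchen), open(d_bay_dock), open(d_kitchen_office), open(d_lab_dock), open(d_office_bay)}

== RESULT ==
["at(kitchen)", "open(d_bay_dock)", "open(d_kitchen_office)", "open(d_lab_dock)", "open(d_office_bay)"]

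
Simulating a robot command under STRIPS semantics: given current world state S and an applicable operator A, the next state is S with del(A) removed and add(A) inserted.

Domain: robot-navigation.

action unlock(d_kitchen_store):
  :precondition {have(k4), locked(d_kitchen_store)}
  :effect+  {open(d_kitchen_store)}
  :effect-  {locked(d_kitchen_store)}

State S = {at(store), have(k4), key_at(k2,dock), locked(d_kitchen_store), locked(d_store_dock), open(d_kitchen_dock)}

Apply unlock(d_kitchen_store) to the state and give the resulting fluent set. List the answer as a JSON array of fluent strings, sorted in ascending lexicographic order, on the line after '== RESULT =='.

Compute (S \ del) ∪ add:
  pre ⊆ S: {have(k4), locked(d_kitchen_store)} ⊆ S  — applicable
  S \ del = {at(store), have(k4), key_at(k2,dock), locked(d_store_dock), open(d_kitchen_dock)}
  ∪ add   = {at(store), have(k4), key_at(k2,dock), locked(d_store_dock), open(d_kitchen_dock), open(d_kitchen_store)}

== RESULT ==
["at(store)", "have(k4)", "key_at(k2,dock)", "locked(d_store_dock)", "open(d_kitchen_dock)", "open(d_kitchen_store)"]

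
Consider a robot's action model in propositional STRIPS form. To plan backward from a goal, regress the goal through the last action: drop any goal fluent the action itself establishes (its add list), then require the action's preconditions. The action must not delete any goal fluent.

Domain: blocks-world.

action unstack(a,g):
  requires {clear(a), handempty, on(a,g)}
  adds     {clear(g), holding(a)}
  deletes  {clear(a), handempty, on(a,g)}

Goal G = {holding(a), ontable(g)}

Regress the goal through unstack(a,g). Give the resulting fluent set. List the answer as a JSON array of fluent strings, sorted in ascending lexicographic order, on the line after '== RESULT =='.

Compute (G \ add) ∪ pre:
  G ∩ del = {}  (empty — regression defined)
  G \ add = {holding(a), ontable(g)} \ {clear(g), holding(a)} = {ontable(g)}
  ∪ pre   = {ontable(g)} ∪ {clear(a), handempty, on(a,g)}
          = {clear(a), handempty, on(a,g), ontable(g)}

== RESULT ==
["clear(a)", "handempty", "on(a,g)", "ontable(g)"]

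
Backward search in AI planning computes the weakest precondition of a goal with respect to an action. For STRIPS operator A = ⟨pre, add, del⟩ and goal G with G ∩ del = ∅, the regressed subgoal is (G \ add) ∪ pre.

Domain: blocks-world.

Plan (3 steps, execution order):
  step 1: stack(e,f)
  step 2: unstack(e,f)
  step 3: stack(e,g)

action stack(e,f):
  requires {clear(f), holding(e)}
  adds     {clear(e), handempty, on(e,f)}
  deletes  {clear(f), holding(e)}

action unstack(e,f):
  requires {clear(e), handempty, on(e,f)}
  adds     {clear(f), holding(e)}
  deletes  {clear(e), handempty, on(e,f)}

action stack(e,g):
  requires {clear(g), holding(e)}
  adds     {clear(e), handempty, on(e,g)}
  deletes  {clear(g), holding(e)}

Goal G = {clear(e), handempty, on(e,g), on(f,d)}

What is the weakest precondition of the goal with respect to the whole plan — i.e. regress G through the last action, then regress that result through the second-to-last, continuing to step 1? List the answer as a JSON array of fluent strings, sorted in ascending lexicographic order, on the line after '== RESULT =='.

Regress step by step:
  through step 3 (stack(e,g)): drop {clear(e), handempty, on(e,g)}, keep {on(f,d)}, require {clear(g), holding(e)}
    → {clear(g), holding(e), on(f,d)}
  through step 2 (unstack(e,f)): drop {holding(e)}, keep {clear(g), on(f,d)}, require {clear(e), handempty, on(e,f)}
    → {clear(e), clear(g), handempty, on(e,f), on(f,d)}
  through step 1 (stack(e,f)): drop {clear(e), handempty, on(e,f)}, keep {clear(g), on(f,d)}, require {clear(f), holding(e)}
    → {clear(f), clear(g), holding(e), on(f,d)}

== RESULT ==
["clear(f)", "clear(g)", "holding(e)", "on(f,d)"]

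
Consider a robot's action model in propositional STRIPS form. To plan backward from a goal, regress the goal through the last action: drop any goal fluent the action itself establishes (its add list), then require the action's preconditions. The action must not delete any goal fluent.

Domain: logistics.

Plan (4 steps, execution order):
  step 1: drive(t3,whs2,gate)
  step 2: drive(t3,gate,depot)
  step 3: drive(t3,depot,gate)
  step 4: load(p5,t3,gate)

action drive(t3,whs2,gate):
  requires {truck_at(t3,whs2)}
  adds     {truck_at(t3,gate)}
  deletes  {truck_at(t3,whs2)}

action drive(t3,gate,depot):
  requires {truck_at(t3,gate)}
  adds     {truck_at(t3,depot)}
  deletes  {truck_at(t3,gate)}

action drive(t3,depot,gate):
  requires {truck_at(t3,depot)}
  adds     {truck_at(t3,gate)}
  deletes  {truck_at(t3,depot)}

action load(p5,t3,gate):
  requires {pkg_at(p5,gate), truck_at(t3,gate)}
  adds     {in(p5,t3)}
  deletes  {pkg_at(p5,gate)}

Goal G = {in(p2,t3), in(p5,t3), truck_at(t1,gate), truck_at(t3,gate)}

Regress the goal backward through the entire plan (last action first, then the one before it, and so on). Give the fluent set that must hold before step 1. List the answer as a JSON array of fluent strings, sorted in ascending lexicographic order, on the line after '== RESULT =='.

Regress step by step:
  through step 4 (load(p5,t3,gate)): drop {in(p5,t3)}, keep {in(p2,t3), truck_at(t1,gate), truck_at(t3,gate)}, require {pkg_at(p5,gate), truck_at(t3,gate)}
    → {in(p2,t3), pkg_at(p5,gate), truck_at(t1,gate), truck_at(t3,gate)}
  through step 3 (drive(t3,depot,gate)): drop {truck_at(t3,gate)}, keep {in(p2,t3), pkg_at(p5,gate), truck_at(t1,gate)}, require {truck_at(t3,depot)}
    → {in(p2,t3), pkg_at(p5,gate), truck_at(t1,gate), truck_at(t3,depot)}
  through step 2 (drive(t3,gate,depot)): drop {truck_at(t3,depot)}, keep {in(p2,t3), pkg_at(p5,gate), truck_at(t1,gate)}, require {truck_at(t3,gate)}
    → {in(p2,t3), pkg_at(p5,gate), truck_at(t1,gate), truck_at(t3,gate)}
  through step 1 (drive(t3,whs2,gate)): drop {truck_at(t3,gate)}, keep {in(p2,t3), pkg_at(p5,gate), truck_at(t1,gate)}, require {truck_at(t3,whs2)}
    → {in(p2,t3), pkg_at(p5,gate), truck_at(t1,gate), truck_at(t3,whs2)}

== RESULT ==
["in(p2,t3)", "pkg_at(p5,gate)", "truck_at(t1,gate)", "truck_at(t3,whs2)"]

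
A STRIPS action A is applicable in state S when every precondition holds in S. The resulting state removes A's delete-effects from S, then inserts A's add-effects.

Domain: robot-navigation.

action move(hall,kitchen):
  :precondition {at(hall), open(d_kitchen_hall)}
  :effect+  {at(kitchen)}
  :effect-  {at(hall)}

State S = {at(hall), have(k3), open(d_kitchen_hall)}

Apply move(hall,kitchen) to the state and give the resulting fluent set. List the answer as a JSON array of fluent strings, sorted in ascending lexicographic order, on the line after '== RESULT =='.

Progress:
  pre ⊆ S: {at(hall), open(d_kitchen_hall)} ⊆ S  — applicable
  S \ del = {have(k3), open(d_kitchen_hall)}
  ∪ add   = {at(kitchen), have(k3), open(d_kitchen_hall)}

== RESULT ==
["at(kitchen)", "have(k3)", "open(d_kitchen_hall)"]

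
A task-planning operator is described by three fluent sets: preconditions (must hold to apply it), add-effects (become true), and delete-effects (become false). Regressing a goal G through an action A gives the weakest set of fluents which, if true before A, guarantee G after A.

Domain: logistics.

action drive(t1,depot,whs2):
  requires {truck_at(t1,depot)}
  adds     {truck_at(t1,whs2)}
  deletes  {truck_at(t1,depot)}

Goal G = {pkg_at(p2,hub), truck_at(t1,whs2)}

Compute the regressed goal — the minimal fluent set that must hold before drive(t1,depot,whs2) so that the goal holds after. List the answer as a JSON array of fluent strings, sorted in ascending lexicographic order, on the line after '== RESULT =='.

Regress:
  G ∩ del = {}  (empty — regression defined)
  G \ add = {pkg_at(p2,hub), truck_at(t1,whs2)} \ {truck_at(t1,whs2)} = {pkg_at(p2,hub)}
  ∪ pre   = {pkg_at(p2,hub)} ∪ {truck_at(t1,depot)}
          = {pkg_at(p2,hub), truck_at(t1,depot)}

== RESULT ==
["pkg_at(p2,hub)", "truck_at(t1,depot)"]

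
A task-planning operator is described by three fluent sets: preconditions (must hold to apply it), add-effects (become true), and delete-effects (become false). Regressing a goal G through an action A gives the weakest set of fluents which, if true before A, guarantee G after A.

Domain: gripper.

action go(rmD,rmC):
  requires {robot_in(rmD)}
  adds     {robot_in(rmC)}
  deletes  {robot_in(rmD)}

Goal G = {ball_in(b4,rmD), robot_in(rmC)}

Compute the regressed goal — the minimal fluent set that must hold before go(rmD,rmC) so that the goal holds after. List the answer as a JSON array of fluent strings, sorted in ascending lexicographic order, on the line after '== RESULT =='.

Compute (G \ add) ∪ pre:
  G ∩ del = {}  (empty — regression defined)
  G \ add = {ball_in(b4,rmD), robot_in(rmC)} \ {robot_in(rmC)} = {ball_in(b4,rmD)}
  ∪ pre   = {ball_in(b4,rmD)} ∪ {robot_in(rmD)}
          = {ball_in(b4,rmD), robot_in(rmD)}

== RESULT ==
["ball_in(b4,rmD)", "robot_in(rmD)"]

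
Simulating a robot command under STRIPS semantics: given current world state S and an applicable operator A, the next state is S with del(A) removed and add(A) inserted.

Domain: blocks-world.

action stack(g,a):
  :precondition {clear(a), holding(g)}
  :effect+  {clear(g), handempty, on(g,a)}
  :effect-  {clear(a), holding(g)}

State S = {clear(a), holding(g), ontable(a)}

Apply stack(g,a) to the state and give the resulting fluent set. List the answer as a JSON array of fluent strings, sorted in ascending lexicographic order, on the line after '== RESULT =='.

Compute (S \ del) ∪ add:
  pre ⊆ S: {clear(a), holding(g)} ⊆ S  — applicable
  S \ del = {ontable(a)}
  ∪ add   = {clear(g), handempty, on(g,a), ontable(a)}

== RESULT ==
["clear(g)", "handempty", "on(g,a)", "ontable(a)"]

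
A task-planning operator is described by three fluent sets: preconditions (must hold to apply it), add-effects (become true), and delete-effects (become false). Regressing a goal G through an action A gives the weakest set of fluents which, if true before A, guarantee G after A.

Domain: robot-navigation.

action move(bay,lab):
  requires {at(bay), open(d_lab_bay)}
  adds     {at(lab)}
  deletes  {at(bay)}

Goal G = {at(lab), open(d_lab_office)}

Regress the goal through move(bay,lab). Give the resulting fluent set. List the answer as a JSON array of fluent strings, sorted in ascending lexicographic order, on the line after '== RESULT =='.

Compute (G \ add) ∪ pre:
  G ∩ del = {}  (empty — regression defined)
  G \ add = {at(lab), open(d_lab_office)} \ {at(lab)} = {open(d_lab_office)}
  ∪ pre   = {open(d_lab_office)} ∪ {at(bay), open(d_lab_bay)}
          = {at(bay), open(d_lab_bay), open(d_lab_office)}

== RESULT ==
["at(bay)", "open(d_lab_bay)", "open(d_lab_office)"]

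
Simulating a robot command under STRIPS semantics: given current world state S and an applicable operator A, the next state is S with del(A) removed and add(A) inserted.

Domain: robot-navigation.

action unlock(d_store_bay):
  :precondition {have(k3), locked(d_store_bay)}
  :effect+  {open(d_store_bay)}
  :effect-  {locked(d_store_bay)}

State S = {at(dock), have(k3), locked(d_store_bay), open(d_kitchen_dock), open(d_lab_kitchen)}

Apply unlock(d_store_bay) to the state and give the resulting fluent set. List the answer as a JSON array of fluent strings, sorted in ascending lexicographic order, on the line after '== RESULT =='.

Compute (S \ del) ∪ add:
  pre ⊆ S: {have(k3), locked(d_store_bay)} ⊆ S  — applicable
  S \ del = {at(dock), have(k3), open(d_kitchen_dock), open(d_lab_kitchen)}
  ∪ add   = {at(dock), have(k3), open(d_kitchen_dock), open(d_lab_kitchen), open(d_store_bay)}

== RESULT ==
["at(dock)", "have(k3)", "open(d_kitchen_dock)", "open(d_lab_kitchen)", "open(d_store_bay)"]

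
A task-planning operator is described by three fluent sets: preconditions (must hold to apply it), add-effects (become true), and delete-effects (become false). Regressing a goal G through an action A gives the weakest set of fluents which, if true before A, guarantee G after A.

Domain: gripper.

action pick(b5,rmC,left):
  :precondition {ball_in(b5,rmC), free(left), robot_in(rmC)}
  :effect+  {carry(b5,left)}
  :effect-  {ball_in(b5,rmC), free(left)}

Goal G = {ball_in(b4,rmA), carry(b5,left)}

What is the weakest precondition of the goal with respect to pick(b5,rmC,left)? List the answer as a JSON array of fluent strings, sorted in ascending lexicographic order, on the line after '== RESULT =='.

Compute (G \ add) ∪ pre:
  G ∩ del = {}  (empty — regression defined)
  G \ add = {ball_in(b4,rmA), carry(b5,left)} \ {carry(b5,left)} = {ball_in(b4,rmA)}
  ∪ pre   = {ball_in(b4,rmA)} ∪ {ball_in(b5,rmC), free(left), robot_in(rmC)}
          = {ball_in(b4,rmA), ball_in(b5,rmC), free(left), robot_in(rmC)}

== RESULT ==
["ball_in(b4,rmA)", "ball_in(b5,rmC)", "free(left)", "robot_in(rmC)"]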